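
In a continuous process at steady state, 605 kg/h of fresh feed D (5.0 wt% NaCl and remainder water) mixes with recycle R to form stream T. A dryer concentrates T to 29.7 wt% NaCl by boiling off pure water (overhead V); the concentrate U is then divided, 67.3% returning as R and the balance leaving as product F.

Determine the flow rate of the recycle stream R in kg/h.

Overall NaCl balance (none leaves overhead): NaCl in fresh feed = NaCl in product, i.e. 605×0.050 = (1−0.673)·U·0.297.
U = 30.25/(0.297×0.327) = 311.47 kg/h.
Recycle R = 0.673×311.47 = 209.62 kg/h.

209.6 kg/h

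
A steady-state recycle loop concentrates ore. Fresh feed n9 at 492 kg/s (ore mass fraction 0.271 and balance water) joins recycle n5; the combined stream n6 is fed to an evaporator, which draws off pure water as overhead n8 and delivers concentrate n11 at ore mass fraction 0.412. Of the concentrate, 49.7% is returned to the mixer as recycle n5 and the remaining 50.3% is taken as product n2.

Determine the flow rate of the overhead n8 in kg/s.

Overall ore balance (none leaves overhead): ore in fresh feed = ore in product, i.e. 492×0.271 = (1−0.497)·n11·0.412.
n11 = 133.33/(0.412×0.503) = 643.38 kg/s.
Recycle n5 = 0.497×643.38 = 319.76 kg/s.
Combined feed n6 = 492 + 319.76 = 811.76 kg/s.
Overhead n8 = n6 − n11 = 811.76 − 643.38 = 168.38 kg/s.

168.4 kg/s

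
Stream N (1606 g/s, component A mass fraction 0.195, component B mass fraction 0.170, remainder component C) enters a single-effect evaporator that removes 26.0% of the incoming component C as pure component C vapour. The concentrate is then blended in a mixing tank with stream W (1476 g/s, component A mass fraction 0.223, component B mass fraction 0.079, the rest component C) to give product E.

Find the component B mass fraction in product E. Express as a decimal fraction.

0.138

Vapour removed = 0.260×0.635×1606 = 265.15 g/s; concentrate = 1340.8 g/s.
component B reaching the mixer = 273.02 (from concentrate) + 1476×0.079 = 389.62 g/s.
Product flow = 1340.8 + 1476 = 2816.8 g/s; component B fraction = 0.138.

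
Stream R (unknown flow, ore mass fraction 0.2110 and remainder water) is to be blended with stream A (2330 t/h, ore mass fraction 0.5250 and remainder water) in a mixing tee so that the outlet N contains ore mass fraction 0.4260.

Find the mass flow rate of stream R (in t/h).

1073 t/h

Let R be the unknown flow. Total out = 2330 + R.
ore balance: 1223.2 + 0.211·R = 0.426·(2330 + R)
(0.211 − 0.426)·R = 0.426×2330 − 1223.2 = -230.67
R = -230.67 / -0.215 = 1072.9 t/h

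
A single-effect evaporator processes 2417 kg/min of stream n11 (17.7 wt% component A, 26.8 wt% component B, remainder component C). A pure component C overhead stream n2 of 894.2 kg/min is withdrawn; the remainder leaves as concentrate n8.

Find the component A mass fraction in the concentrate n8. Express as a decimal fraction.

0.281

component A is not removed: 2417×0.177 = 427.81 kg/min of component A enters n8.
Concentrate = 2417 − 894.2 = 1522.8 kg/min.
Mass fraction = 427.81/1522.8 = 0.281.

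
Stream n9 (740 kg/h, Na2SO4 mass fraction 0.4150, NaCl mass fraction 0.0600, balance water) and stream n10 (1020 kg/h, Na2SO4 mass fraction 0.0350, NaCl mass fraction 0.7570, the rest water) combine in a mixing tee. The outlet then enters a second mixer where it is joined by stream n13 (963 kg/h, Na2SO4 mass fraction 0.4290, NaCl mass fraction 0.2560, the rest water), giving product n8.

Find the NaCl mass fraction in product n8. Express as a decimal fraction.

0.3904

Overall, product flow = 2723 kg/h.
NaCl in = 740×0.060 + 1020×0.757 + 963×0.256 = 1063.1 kg/h.
NaCl fraction in n8 = 0.3904.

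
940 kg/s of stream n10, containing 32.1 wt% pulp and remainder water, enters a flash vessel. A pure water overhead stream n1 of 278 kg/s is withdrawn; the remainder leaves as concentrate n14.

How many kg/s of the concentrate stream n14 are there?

Concentrate = 940 − 278 = 662 kg/s.

662 kg/s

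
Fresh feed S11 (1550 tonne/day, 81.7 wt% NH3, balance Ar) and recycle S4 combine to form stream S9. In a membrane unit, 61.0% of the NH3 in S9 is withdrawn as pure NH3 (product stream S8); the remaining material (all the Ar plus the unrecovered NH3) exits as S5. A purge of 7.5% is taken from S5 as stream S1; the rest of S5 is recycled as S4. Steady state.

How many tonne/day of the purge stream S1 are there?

Ar enters only via S11 and leaves only via the purge: 1550×0.183 = 0.075×(Ar in S5), and the membrane unit passes all Ar, so Ar in S9 = Ar in S5 = 3782 tonne/day.
NH3 in S9: m_A = 1550×0.817 + (1−0.075)·(1−0.610)·m_A, so m_A = 1266.3/0.6392 = 1981 tonne/day.
S5 = (1−0.610)×1981 + 3782 = 4554.6 tonne/day.
Purge S1 = 0.075×4554.6 = 341.59 tonne/day.

341.6 tonne/day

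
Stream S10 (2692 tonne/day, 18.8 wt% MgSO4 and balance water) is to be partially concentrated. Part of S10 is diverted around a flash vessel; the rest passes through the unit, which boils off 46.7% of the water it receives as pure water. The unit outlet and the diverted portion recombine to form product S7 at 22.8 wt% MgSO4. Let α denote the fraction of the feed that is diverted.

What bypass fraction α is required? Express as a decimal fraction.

0.537

All 2692×0.188 = 506.1 tonne/day of MgSO4 reaches S7, so S7 = 506.1/0.228 = 2219.7 tonne/day and vapour = 472.28 tonne/day.
The evaporator receives (1−α)·2692 of feed at 0.812 water and removes 0.467 of that water:
0.467×0.812×(1−α)×2692 = 472.28
(1−α) = 472.28/1020.8 = 0.4626;  α = 0.5374.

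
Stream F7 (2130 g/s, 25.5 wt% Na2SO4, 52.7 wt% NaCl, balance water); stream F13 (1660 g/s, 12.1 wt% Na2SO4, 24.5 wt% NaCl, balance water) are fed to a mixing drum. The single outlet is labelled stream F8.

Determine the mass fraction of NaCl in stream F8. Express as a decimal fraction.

Total flow out = 2130 + 1660 = 3790 g/s.
NaCl in = 2130×0.527 + 1660×0.245 = 1529.2 g/s.
NaCl mass fraction in F8 = 1529.2/3790 = 0.403.

0.403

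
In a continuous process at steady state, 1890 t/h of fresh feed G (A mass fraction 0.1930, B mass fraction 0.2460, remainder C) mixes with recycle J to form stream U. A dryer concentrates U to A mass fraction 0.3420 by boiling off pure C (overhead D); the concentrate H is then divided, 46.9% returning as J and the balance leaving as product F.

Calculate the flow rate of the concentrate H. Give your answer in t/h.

Overall A balance (none leaves overhead): A in fresh feed = A in product, i.e. 1890×0.193 = (1−0.469)·H·0.342.
H = 364.77/(0.342×0.531) = 2008.6 t/h.

2009 t/h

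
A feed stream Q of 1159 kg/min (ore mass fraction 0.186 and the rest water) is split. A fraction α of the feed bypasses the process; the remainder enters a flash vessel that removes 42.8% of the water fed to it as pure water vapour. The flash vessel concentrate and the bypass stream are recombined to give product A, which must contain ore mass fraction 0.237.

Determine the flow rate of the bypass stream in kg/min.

443.1 kg/min

All 1159×0.186 = 215.57 kg/min of ore reaches A, so A = 215.57/0.237 = 909.59 kg/min and vapour = 249.41 kg/min.
The evaporator receives (1−α)·1159 of feed at 0.814 water and removes 0.428 of that water:
0.428×0.814×(1−α)×1159 = 249.41
(1−α) = 249.41/403.79 = 0.6177;  α = 0.3823.
Bypass flow = 0.3823×1159 = 443.13 kg/min.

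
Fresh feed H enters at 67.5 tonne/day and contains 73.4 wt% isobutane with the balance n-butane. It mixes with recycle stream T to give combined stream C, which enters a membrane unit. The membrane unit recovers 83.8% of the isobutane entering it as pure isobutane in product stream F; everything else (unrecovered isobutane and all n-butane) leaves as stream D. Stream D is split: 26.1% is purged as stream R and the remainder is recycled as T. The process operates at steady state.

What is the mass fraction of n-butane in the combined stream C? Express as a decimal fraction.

0.550

n-butane enters only via H and leaves only via the purge: 67.5×0.266 = 0.261×(n-butane in D), and the membrane unit passes all n-butane, so n-butane in C = n-butane in D = 68.793 tonne/day.
isobutane in C: m_A = 67.5×0.734 + (1−0.261)·(1−0.838)·m_A, so m_A = 49.545/0.8803 = 56.283 tonne/day.
C = 56.283 + 68.793 = 125.08 tonne/day.
n-butane fraction in C = 68.793/125.08 = 0.550.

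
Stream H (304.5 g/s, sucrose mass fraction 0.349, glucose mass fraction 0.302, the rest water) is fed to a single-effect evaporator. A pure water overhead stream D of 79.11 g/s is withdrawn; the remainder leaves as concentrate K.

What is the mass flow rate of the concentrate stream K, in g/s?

225.4 g/s

Concentrate = 304.5 − 79.11 = 225.39 g/s.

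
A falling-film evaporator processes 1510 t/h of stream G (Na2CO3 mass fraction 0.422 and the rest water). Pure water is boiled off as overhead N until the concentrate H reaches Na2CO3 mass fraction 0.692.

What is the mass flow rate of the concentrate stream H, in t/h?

Na2CO3 is conserved: 1510×0.422 = 637.22 t/h all reports to the concentrate.
Concentrate = 637.22/(target fraction) = 920.84 t/h.

920.8 t/h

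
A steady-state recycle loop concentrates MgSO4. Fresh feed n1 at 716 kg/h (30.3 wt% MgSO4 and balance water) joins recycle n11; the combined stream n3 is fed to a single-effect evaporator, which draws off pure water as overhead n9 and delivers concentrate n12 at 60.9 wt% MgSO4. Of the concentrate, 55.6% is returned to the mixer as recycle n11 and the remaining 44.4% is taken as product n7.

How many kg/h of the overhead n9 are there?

359.8 kg/h

Overall MgSO4 balance (none leaves overhead): MgSO4 in fresh feed = MgSO4 in product, i.e. 716×0.303 = (1−0.556)·n12·0.609.
n12 = 216.95/(0.609×0.444) = 802.33 kg/h.
Recycle n11 = 0.556×802.33 = 446.1 kg/h.
Combined feed n3 = 716 + 446.1 = 1162.1 kg/h.
Overhead n9 = n3 − n12 = 1162.1 − 802.33 = 359.76 kg/h.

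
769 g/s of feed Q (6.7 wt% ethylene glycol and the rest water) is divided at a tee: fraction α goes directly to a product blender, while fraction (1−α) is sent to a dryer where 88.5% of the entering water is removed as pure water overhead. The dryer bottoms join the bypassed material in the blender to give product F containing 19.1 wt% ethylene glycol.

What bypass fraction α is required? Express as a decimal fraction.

0.214

All 769×0.067 = 51.523 g/s of ethylene glycol reaches F, so F = 51.523/0.191 = 269.75 g/s and vapour = 499.25 g/s.
The evaporator receives (1−α)·769 of feed at 0.933 water and removes 0.885 of that water:
0.885×0.933×(1−α)×769 = 499.25
(1−α) = 499.25/634.97 = 0.7863;  α = 0.2137.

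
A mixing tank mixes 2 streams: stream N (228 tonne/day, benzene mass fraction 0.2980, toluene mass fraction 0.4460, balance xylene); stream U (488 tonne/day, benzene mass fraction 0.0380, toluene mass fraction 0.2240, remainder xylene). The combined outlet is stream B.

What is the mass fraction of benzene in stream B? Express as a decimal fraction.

0.1208

Total flow out = 228 + 488 = 716 tonne/day.
benzene in = 228×0.298 + 488×0.038 = 86.488 tonne/day.
benzene mass fraction in B = 86.488/716 = 0.1208.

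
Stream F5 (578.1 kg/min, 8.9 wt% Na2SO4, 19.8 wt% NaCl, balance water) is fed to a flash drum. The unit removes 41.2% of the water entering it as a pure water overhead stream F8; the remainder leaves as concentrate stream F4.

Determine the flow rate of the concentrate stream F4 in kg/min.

408.3 kg/min

water entering = 578.1×0.713 = 412.19 kg/min; overhead removed = 0.412×412.19 = 169.82 kg/min.
Concentrate = 578.1 − 169.82 = 408.28 kg/min.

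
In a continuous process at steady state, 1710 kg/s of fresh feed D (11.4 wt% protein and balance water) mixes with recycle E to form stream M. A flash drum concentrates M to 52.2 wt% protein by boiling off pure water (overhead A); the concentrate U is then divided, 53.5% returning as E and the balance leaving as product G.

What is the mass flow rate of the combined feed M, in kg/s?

Overall protein balance (none leaves overhead): protein in fresh feed = protein in product, i.e. 1710×0.114 = (1−0.535)·U·0.522.
U = 194.94/(0.522×0.465) = 803.11 kg/s.
Recycle E = 0.535×803.11 = 429.67 kg/s.
Combined feed M = 1710 + 429.67 = 2139.7 kg/s.

2140 kg/s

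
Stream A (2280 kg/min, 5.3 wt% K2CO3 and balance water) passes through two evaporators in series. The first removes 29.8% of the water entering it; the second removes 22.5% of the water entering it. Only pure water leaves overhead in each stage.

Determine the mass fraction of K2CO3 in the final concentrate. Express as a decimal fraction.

0.093

water in feed = 2280×0.947 = 2159.2 kg/min.
After stage 1: water left = (1−0.298)×2159.2 = 1515.7; stream total = 1636.6 kg/min.
After stage 2: water left = (1−0.225)×1515.7 = 1174.7; final concentrate = 1295.5 kg/min.
K2CO3 fraction = 120.84/1295.5 = 0.093.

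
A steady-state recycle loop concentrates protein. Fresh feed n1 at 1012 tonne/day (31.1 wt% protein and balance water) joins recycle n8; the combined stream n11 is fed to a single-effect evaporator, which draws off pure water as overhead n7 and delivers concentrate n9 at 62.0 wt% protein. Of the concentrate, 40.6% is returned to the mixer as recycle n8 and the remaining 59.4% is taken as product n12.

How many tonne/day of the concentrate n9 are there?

854.6 tonne/day

Overall protein balance (none leaves overhead): protein in fresh feed = protein in product, i.e. 1012×0.311 = (1−0.406)·n9·0.620.
n9 = 314.73/(0.620×0.594) = 854.6 tonne/day.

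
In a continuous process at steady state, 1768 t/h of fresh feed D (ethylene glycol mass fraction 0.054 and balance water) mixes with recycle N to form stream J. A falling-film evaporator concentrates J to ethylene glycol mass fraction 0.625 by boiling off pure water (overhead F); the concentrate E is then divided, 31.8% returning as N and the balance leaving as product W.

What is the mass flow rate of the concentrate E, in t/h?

Overall ethylene glycol balance (none leaves overhead): ethylene glycol in fresh feed = ethylene glycol in product, i.e. 1768×0.054 = (1−0.318)·E·0.625.
E = 95.472/(0.625×0.682) = 223.98 t/h.

224 t/h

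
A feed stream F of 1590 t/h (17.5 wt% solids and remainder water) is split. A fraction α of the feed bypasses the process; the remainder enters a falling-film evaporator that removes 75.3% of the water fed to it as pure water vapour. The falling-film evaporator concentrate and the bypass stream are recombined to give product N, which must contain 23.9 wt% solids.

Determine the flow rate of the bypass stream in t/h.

All 1590×0.175 = 278.25 t/h of solids reaches N, so N = 278.25/0.239 = 1164.2 t/h and vapour = 425.77 t/h.
The evaporator receives (1−α)·1590 of feed at 0.825 water and removes 0.753 of that water:
0.753×0.825×(1−α)×1590 = 425.77
(1−α) = 425.77/987.75 = 0.4311;  α = 0.5689.
Bypass flow = 0.5689×1590 = 904.62 t/h.

904.6 t/h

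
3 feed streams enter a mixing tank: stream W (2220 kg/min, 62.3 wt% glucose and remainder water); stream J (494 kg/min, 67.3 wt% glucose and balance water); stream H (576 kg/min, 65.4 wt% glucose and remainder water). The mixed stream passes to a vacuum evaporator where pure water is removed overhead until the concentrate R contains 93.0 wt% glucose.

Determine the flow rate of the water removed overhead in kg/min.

glucose entering = 2220×0.623 + 494×0.673 + 576×0.654 = 2092.2 kg/min.
All glucose reports to R, so R = 2092.2/0.930 = 2249.7 kg/min.
Total feed = 3290 kg/min; overhead = 3290 − 2249.7 = 1040.3 kg/min.

1040 kg/min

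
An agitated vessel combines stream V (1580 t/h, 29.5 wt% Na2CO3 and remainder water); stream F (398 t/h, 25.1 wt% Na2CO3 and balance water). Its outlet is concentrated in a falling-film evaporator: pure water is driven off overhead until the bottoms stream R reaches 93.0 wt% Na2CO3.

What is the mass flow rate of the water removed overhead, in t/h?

Na2CO3 entering = 1580×0.295 + 398×0.251 = 566 t/h.
All Na2CO3 reports to R, so R = 566/0.930 = 608.6 t/h.
Total feed = 1978 t/h; overhead = 1978 − 608.6 = 1369.4 t/h.

1369 t/h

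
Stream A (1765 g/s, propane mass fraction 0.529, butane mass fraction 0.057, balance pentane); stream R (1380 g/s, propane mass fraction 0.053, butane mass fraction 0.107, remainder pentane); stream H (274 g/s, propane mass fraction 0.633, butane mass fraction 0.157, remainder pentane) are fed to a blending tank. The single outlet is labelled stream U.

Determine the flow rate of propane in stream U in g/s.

1180 g/s

propane out = propane in = 1765×0.529 + 1380×0.053 + 274×0.633 = 1180.3 g/s.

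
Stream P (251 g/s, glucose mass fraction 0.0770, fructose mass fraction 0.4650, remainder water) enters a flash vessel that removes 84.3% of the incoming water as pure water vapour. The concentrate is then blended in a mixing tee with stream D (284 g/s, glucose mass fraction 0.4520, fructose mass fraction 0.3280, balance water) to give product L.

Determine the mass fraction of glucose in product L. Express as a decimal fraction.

Vapour removed = 0.843×0.458×251 = 96.91 g/s; concentrate = 154.09 g/s.
glucose reaching the mixer = 19.327 (from concentrate) + 284×0.452 = 147.69 g/s.
Product flow = 154.09 + 284 = 438.09 g/s; glucose fraction = 0.3371.

0.3371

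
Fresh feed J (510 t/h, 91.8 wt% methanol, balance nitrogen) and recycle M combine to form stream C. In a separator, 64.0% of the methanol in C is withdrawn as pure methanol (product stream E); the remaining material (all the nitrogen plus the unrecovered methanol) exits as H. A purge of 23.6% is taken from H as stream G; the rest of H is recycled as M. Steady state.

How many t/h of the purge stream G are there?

nitrogen enters only via J and leaves only via the purge: 510×0.082 = 0.236×(nitrogen in H), and the separator passes all nitrogen, so nitrogen in C = nitrogen in H = 177.2 t/h.
methanol in C: m_A = 510×0.918 + (1−0.236)·(1−0.640)·m_A, so m_A = 468.18/0.7250 = 645.8 t/h.
H = (1−0.640)×645.8 + 177.2 = 409.69 t/h.
Purge G = 0.236×409.69 = 96.687 t/h.

96.69 t/h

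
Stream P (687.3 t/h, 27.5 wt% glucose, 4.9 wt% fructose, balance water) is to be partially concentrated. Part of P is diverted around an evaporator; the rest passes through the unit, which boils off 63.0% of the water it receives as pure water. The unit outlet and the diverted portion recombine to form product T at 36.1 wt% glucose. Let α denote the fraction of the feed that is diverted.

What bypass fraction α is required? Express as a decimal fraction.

0.441

All 687.3×0.275 = 189.01 t/h of glucose reaches T, so T = 189.01/0.361 = 523.57 t/h and vapour = 163.73 t/h.
The evaporator receives (1−α)·687.3 of feed at 0.676 water and removes 0.630 of that water:
0.630×0.676×(1−α)×687.3 = 163.73
(1−α) = 163.73/292.71 = 0.5594;  α = 0.4406.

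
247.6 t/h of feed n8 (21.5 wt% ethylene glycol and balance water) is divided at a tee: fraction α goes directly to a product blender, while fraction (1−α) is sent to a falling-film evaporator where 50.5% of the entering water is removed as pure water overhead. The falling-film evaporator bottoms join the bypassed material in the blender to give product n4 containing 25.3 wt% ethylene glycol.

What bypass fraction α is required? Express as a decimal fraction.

All 247.6×0.215 = 53.234 t/h of ethylene glycol reaches n4, so n4 = 53.234/0.253 = 210.41 t/h and vapour = 37.189 t/h.
The evaporator receives (1−α)·247.6 of feed at 0.785 water and removes 0.505 of that water:
0.505×0.785×(1−α)×247.6 = 37.189
(1−α) = 37.189/98.155 = 0.3789;  α = 0.6211.

0.621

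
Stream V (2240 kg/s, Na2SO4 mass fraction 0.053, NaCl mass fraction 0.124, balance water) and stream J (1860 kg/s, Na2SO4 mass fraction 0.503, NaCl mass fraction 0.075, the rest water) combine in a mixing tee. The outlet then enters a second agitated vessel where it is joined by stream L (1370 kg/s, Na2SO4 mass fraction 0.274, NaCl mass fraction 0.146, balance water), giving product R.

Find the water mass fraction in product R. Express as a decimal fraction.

Overall, product flow = 5470 kg/s.
water in = 2240×0.823 + 1860×0.422 + 1370×0.580 = 3423 kg/s.
water fraction in R = 0.626.

0.626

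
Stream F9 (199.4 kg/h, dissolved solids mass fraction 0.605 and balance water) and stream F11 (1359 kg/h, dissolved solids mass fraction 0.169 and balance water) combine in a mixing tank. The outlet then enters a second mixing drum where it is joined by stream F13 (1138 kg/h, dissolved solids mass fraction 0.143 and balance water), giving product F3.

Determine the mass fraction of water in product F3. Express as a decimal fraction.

Overall, product flow = 2696.4 kg/h.
water in = 199.4×0.395 + 1359×0.831 + 1138×0.857 = 2183.4 kg/h.
water fraction in F3 = 0.810.

0.810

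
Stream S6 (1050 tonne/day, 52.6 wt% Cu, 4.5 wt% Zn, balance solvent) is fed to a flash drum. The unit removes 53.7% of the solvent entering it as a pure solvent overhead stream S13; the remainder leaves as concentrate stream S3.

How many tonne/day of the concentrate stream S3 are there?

808.1 tonne/day

solvent entering = 1050×0.429 = 450.45 tonne/day; overhead removed = 0.537×450.45 = 241.89 tonne/day.
Concentrate = 1050 − 241.89 = 808.11 tonne/day.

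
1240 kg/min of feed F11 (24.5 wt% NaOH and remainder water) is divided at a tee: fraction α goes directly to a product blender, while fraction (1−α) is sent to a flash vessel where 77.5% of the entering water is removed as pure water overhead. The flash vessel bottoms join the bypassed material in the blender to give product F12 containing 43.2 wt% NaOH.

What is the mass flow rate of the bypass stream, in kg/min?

322.7 kg/min

All 1240×0.245 = 303.8 kg/min of NaOH reaches F12, so F12 = 303.8/0.432 = 703.24 kg/min and vapour = 536.76 kg/min.
The evaporator receives (1−α)·1240 of feed at 0.755 water and removes 0.775 of that water:
0.775×0.755×(1−α)×1240 = 536.76
(1−α) = 536.76/725.56 = 0.7398;  α = 0.2602.
Bypass flow = 0.2602×1240 = 322.66 kg/min.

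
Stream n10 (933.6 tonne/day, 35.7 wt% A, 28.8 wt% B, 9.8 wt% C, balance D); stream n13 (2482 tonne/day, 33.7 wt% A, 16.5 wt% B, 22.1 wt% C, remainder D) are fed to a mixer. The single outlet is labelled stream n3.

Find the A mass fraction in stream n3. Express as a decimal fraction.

0.342

Total flow out = 933.6 + 2482 = 3415.6 tonne/day.
A in = 933.6×0.357 + 2482×0.337 = 1169.7 tonne/day.
A mass fraction in n3 = 1169.7/3415.6 = 0.342.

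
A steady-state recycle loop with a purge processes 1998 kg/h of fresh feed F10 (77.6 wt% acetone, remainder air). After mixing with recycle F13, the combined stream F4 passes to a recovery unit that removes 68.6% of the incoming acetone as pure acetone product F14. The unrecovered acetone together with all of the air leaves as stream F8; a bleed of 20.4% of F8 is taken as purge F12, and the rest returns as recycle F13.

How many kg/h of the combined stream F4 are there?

air enters only via F10 and leaves only via the purge: 1998×0.224 = 0.204×(air in F8), and the recovery unit passes all air, so air in F4 = air in F8 = 2193.9 kg/h.
acetone in F4: m_A = 1998×0.776 + (1−0.204)·(1−0.686)·m_A, so m_A = 1550.4/0.7501 = 2067.1 kg/h.
F4 = 2067.1 + 2193.9 = 4261 kg/h.

4261 kg/h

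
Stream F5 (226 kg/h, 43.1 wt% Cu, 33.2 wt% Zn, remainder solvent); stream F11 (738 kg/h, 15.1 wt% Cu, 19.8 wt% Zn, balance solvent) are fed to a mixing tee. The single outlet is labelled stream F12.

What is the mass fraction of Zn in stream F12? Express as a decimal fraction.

Total flow out = 226 + 738 = 964 kg/h.
Zn in = 226×0.332 + 738×0.198 = 221.16 kg/h.
Zn mass fraction in F12 = 221.16/964 = 0.2294.

0.2294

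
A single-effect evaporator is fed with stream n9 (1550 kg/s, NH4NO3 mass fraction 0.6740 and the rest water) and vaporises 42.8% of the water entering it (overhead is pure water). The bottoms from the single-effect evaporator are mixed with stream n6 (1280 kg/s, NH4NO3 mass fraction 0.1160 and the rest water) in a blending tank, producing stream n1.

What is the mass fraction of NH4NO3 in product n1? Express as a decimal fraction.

0.4565

Vapour removed = 0.428×0.326×1550 = 216.27 kg/s; concentrate = 1333.7 kg/s.
NH4NO3 reaching the mixer = 1044.7 (from concentrate) + 1280×0.116 = 1193.2 kg/s.
Product flow = 1333.7 + 1280 = 2613.7 kg/s; NH4NO3 fraction = 0.4565.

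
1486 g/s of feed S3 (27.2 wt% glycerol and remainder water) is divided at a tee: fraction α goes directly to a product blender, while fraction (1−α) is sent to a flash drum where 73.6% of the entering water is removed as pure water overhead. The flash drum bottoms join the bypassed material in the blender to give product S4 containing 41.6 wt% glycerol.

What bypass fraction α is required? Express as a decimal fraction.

All 1486×0.272 = 404.19 g/s of glycerol reaches S4, so S4 = 404.19/0.416 = 971.62 g/s and vapour = 514.38 g/s.
The evaporator receives (1−α)·1486 of feed at 0.728 water and removes 0.736 of that water:
0.736×0.728×(1−α)×1486 = 514.38
(1−α) = 514.38/796.21 = 0.6460;  α = 0.3540.

0.354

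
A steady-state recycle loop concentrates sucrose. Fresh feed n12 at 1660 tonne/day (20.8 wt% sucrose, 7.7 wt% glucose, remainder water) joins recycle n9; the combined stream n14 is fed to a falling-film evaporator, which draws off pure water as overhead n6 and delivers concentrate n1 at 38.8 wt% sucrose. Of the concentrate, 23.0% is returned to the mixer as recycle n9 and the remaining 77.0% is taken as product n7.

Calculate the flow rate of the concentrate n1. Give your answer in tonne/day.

Overall sucrose balance (none leaves overhead): sucrose in fresh feed = sucrose in product, i.e. 1660×0.208 = (1−0.230)·n1·0.388.
n1 = 345.28/(0.388×0.770) = 1155.7 tonne/day.

1156 tonne/day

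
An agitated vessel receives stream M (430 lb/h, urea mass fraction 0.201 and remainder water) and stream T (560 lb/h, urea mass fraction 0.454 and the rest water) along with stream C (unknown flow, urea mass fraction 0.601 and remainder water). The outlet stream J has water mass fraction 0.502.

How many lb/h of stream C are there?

Let C be the unknown flow. Total out = 990 + C.
water balance: 649.33 + 0.399·C = 0.502·(990 + C)
(0.399 − 0.502)·C = 0.502×990 − 649.33 = -152.35
C = -152.35 / -0.103 = 1479.1 lb/h

1479 lb/h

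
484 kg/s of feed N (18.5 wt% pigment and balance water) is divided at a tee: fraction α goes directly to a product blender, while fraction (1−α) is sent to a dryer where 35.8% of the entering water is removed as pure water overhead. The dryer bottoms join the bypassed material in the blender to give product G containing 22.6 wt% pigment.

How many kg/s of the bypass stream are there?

183.1 kg/s

All 484×0.185 = 89.54 kg/s of pigment reaches G, so G = 89.54/0.226 = 396.19 kg/s and vapour = 87.805 kg/s.
The evaporator receives (1−α)·484 of feed at 0.815 water and removes 0.358 of that water:
0.358×0.815×(1−α)×484 = 87.805
(1−α) = 87.805/141.22 = 0.6218;  α = 0.3782.
Bypass flow = 0.3782×484 = 183.06 kg/s.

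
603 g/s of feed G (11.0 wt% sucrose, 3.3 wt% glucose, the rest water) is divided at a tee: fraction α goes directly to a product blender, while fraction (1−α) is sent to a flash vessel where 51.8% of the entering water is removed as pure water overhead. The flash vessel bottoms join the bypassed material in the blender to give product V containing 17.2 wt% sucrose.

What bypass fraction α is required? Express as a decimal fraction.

All 603×0.110 = 66.33 g/s of sucrose reaches V, so V = 66.33/0.172 = 385.64 g/s and vapour = 217.36 g/s.
The evaporator receives (1−α)·603 of feed at 0.857 water and removes 0.518 of that water:
0.518×0.857×(1−α)×603 = 217.36
(1−α) = 217.36/267.69 = 0.8120;  α = 0.1880.

0.188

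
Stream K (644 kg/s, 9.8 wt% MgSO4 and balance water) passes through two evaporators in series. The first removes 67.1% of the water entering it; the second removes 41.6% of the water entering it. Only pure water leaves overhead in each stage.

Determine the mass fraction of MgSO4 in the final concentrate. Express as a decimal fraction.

water in feed = 644×0.902 = 580.89 kg/s.
After stage 1: water left = (1−0.671)×580.89 = 191.11; stream total = 254.22 kg/s.
After stage 2: water left = (1−0.416)×191.11 = 111.61; final concentrate = 174.72 kg/s.
MgSO4 fraction = 63.112/174.72 = 0.361.

0.361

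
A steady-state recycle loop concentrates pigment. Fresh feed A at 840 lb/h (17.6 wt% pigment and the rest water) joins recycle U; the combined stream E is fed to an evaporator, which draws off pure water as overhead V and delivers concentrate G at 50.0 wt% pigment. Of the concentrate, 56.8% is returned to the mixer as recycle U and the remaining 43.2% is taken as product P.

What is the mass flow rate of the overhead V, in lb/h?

Overall pigment balance (none leaves overhead): pigment in fresh feed = pigment in product, i.e. 840×0.176 = (1−0.568)·G·0.500.
G = 147.84/(0.500×0.432) = 684.44 lb/h.
Recycle U = 0.568×684.44 = 388.76 lb/h.
Combined feed E = 840 + 388.76 = 1228.8 lb/h.
Overhead V = E − G = 1228.8 − 684.44 = 544.32 lb/h.

544.3 lb/h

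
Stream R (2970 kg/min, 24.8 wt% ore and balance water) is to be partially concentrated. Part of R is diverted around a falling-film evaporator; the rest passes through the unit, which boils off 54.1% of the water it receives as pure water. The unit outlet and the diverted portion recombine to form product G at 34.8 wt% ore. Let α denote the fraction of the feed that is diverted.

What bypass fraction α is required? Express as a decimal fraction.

0.294

All 2970×0.248 = 736.56 kg/min of ore reaches G, so G = 736.56/0.348 = 2116.6 kg/min and vapour = 853.45 kg/min.
The evaporator receives (1−α)·2970 of feed at 0.752 water and removes 0.541 of that water:
0.541×0.752×(1−α)×2970 = 853.45
(1−α) = 853.45/1208.3 = 0.7063;  α = 0.2937.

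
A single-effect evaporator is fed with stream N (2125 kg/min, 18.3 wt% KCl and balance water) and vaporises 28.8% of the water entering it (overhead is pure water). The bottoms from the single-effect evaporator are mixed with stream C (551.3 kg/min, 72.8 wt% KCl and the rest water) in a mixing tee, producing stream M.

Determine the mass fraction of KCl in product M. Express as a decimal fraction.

0.363

Vapour removed = 0.288×0.817×2125 = 500 kg/min; concentrate = 1625 kg/min.
KCl reaching the mixer = 388.88 (from concentrate) + 551.3×0.728 = 790.22 kg/min.
Product flow = 1625 + 551.3 = 2176.3 kg/min; KCl fraction = 0.363.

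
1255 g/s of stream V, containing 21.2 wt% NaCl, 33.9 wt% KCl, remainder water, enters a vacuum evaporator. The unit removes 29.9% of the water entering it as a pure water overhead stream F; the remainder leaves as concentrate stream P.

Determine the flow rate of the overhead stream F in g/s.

168.5 g/s

water entering = 1255×0.449 = 563.5 g/s; overhead removed = 0.299×563.5 = 168.49 g/s.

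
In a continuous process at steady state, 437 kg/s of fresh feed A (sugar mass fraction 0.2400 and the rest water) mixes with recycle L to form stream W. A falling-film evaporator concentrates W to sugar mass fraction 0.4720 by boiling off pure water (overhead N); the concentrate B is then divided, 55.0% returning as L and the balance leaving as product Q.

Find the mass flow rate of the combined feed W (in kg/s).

Overall sugar balance (none leaves overhead): sugar in fresh feed = sugar in product, i.e. 437×0.240 = (1−0.550)·B·0.472.
B = 104.88/(0.472×0.450) = 493.79 kg/s.
Recycle L = 0.550×493.79 = 271.58 kg/s.
Combined feed W = 437 + 271.58 = 708.58 kg/s.

708.6 kg/s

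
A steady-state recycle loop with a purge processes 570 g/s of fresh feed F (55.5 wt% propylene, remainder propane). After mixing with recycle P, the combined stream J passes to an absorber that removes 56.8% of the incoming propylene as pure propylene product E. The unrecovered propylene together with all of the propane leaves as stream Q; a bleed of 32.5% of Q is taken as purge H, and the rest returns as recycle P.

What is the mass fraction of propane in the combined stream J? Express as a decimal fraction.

0.636

propane enters only via F and leaves only via the purge: 570×0.445 = 0.325×(propane in Q), and the absorber passes all propane, so propane in J = propane in Q = 780.46 g/s.
propylene in J: m_A = 570×0.555 + (1−0.325)·(1−0.568)·m_A, so m_A = 316.35/0.7084 = 446.57 g/s.
J = 446.57 + 780.46 = 1227 g/s.
propane fraction in J = 780.46/1227 = 0.636.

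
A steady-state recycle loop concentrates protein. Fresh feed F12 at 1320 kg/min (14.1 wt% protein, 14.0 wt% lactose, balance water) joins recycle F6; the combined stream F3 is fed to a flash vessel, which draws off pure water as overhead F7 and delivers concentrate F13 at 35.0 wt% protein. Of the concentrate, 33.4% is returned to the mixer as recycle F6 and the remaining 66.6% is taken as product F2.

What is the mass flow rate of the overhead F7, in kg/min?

788.2 kg/min

Overall protein balance (none leaves overhead): protein in fresh feed = protein in product, i.e. 1320×0.141 = (1−0.334)·F13·0.350.
F13 = 186.12/(0.350×0.666) = 798.46 kg/min.
Recycle F6 = 0.334×798.46 = 266.68 kg/min.
Combined feed F3 = 1320 + 266.68 = 1586.7 kg/min.
Overhead F7 = F3 − F13 = 1586.7 − 798.46 = 788.23 kg/min.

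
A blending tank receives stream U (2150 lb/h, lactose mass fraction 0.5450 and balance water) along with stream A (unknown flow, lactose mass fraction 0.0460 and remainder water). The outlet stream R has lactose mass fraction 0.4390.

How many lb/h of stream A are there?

Let A be the unknown flow. Total out = 2150 + A.
lactose balance: 1171.8 + 0.046·A = 0.439·(2150 + A)
(0.046 − 0.439)·A = 0.439×2150 − 1171.8 = -227.9
A = -227.9 / -0.393 = 579.9 lb/h

579.9 lb/h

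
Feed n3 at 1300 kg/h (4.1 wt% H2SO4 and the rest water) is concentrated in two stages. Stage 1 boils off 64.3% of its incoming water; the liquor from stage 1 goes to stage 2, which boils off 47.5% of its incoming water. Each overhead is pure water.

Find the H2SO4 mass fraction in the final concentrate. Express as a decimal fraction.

0.186

water in feed = 1300×0.959 = 1246.7 kg/h.
After stage 1: water left = (1−0.643)×1246.7 = 445.07; stream total = 498.37 kg/h.
After stage 2: water left = (1−0.475)×445.07 = 233.66; final concentrate = 286.96 kg/h.
H2SO4 fraction = 53.3/286.96 = 0.186.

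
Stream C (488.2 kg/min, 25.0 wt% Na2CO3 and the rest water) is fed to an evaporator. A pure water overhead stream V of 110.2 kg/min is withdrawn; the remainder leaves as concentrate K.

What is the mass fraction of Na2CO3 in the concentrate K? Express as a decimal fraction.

Na2CO3 is not removed: 488.2×0.250 = 122.05 kg/min of Na2CO3 enters K.
Concentrate = 488.2 − 110.2 = 378 kg/min.
Mass fraction = 122.05/378 = 0.323.

0.323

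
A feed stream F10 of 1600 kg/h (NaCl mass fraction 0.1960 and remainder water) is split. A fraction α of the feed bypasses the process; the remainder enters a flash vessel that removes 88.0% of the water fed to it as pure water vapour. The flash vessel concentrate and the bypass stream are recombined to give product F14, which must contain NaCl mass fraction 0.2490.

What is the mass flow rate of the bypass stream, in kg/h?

1119 kg/h

All 1600×0.196 = 313.6 kg/h of NaCl reaches F14, so F14 = 313.6/0.249 = 1259.4 kg/h and vapour = 340.56 kg/h.
The evaporator receives (1−α)·1600 of feed at 0.804 water and removes 0.880 of that water:
0.880×0.804×(1−α)×1600 = 340.56
(1−α) = 340.56/1132 = 0.3008;  α = 0.6992.
Bypass flow = 0.6992×1600 = 1118.7 kg/h.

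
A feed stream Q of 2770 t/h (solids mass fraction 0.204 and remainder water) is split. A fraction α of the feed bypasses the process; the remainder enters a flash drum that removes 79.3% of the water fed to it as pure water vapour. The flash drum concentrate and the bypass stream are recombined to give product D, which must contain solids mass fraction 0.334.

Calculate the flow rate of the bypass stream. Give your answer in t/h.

All 2770×0.204 = 565.08 t/h of solids reaches D, so D = 565.08/0.334 = 1691.9 t/h and vapour = 1078.1 t/h.
The evaporator receives (1−α)·2770 of feed at 0.796 water and removes 0.793 of that water:
0.793×0.796×(1−α)×2770 = 1078.1
(1−α) = 1078.1/1748.5 = 0.6166;  α = 0.3834.
Bypass flow = 0.3834×2770 = 1062 t/h.

1062 t/h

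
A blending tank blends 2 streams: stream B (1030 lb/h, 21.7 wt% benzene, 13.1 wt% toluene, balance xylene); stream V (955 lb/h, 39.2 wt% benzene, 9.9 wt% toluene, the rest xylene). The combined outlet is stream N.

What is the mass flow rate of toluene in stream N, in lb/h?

229.5 lb/h

toluene out = toluene in = 1030×0.131 + 955×0.099 = 229.48 lb/h.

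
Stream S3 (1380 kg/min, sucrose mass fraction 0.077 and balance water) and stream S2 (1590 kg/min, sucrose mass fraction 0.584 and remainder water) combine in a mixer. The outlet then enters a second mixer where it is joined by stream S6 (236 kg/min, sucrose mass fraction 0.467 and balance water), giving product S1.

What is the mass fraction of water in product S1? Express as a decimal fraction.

Overall, product flow = 3206 kg/min.
water in = 1380×0.923 + 1590×0.416 + 236×0.533 = 2061 kg/min.
water fraction in S1 = 0.643.

0.643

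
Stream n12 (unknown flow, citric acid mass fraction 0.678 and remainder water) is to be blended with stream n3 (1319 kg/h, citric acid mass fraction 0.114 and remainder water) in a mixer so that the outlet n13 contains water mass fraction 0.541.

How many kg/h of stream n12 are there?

Let n12 be the unknown flow. Total out = 1319 + n12.
water balance: 1168.6 + 0.322·n12 = 0.541·(1319 + n12)
(0.322 − 0.541)·n12 = 0.541×1319 − 1168.6 = -455.05
n12 = -455.05 / -0.219 = 2077.9 kg/h

2078 kg/h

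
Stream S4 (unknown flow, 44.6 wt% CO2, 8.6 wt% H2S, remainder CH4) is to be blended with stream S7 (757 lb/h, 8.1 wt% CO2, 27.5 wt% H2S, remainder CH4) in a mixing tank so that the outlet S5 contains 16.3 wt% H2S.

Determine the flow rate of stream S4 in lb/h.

Let S4 be the unknown flow. Total out = 757 + S4.
H2S balance: 208.18 + 0.086·S4 = 0.163·(757 + S4)
(0.086 − 0.163)·S4 = 0.163×757 − 208.18 = -84.784
S4 = -84.784 / -0.077 = 1101.1 lb/h

1101 lb/h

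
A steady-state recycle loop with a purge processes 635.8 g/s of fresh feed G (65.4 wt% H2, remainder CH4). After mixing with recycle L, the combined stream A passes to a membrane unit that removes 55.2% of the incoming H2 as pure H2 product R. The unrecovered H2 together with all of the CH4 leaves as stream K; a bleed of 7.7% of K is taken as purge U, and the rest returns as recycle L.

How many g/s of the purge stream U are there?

CH4 enters only via G and leaves only via the purge: 635.8×0.346 = 0.077×(CH4 in K), and the membrane unit passes all CH4, so CH4 in A = CH4 in K = 2857 g/s.
H2 in A: m_A = 635.8×0.654 + (1−0.077)·(1−0.552)·m_A, so m_A = 415.81/0.5865 = 708.98 g/s.
K = (1−0.552)×708.98 + 2857 = 3174.6 g/s.
Purge U = 0.077×3174.6 = 244.44 g/s.

244.4 g/s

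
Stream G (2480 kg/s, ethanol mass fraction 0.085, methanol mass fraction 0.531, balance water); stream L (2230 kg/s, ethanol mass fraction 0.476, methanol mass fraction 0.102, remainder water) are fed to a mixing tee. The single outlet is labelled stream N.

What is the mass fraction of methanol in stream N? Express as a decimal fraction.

Total flow out = 2480 + 2230 = 4710 kg/s.
methanol in = 2480×0.531 + 2230×0.102 = 1544.3 kg/s.
methanol mass fraction in N = 1544.3/4710 = 0.328.

0.328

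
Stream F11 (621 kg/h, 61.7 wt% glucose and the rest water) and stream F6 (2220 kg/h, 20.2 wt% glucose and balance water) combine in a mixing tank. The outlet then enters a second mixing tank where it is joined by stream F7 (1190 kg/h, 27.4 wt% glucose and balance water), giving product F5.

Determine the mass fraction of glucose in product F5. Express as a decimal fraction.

0.287

Overall, product flow = 4031 kg/h.
glucose in = 621×0.617 + 2220×0.202 + 1190×0.274 = 1157.7 kg/h.
glucose fraction in F5 = 0.287.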